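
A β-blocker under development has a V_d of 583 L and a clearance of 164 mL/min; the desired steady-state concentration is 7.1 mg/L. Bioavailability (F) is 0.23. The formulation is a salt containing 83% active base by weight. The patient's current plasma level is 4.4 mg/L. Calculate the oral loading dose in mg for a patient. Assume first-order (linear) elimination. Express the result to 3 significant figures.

Loading dose depends on Vd (not clearance): it fills the distribution volume.
Concentration deficit ΔC = 7.1 − 4.4 = 2.700 mg/L
LD = Vd × ΔC / F / S = 583.0 × 2.700 / 0.23 / 0.83 = 8246 mg

8250 mg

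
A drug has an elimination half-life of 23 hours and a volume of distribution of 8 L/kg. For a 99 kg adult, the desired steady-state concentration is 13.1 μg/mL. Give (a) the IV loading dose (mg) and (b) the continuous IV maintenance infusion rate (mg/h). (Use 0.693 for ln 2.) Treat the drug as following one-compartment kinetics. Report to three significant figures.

(a) 10400 mg; (b) 313 mg/h

Total Vd = 8 × 99 = 792.0 L
LD = Vd × C = 792.0 × 13.1 = 10380 mg
CL = 0.693 × Vd / t½ = 0.693 × 792.0 / 23 = 23.86 L/h
Infusion rate = CL × Css = 23.86 × 13.1 = 312.6 mg/h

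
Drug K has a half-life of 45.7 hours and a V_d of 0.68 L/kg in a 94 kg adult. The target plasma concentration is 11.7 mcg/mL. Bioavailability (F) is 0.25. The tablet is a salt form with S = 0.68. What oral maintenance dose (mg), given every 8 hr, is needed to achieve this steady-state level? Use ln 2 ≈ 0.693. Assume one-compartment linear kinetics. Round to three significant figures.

Vd(total) = 94 kg × 0.68 L/kg = 63.92 L
k = 0.693/45.7 = 0.01516 h⁻¹, so CL = k·Vd = 0.01516 × 63.92 = 0.9690 L/h
D = CL × Css × τ / F / S = 0.9690 × 11.7 × 8 / 0.25 / 0.68 = 533.5 mg

534 mg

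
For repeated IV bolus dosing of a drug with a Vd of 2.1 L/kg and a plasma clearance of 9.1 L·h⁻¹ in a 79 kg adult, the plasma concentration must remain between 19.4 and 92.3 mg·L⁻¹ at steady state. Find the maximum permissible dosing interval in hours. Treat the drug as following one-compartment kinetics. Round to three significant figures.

28.4 h

Vd(total) = 79 kg × 2.1 L/kg = 165.9 L
k = CL / Vd = 9.100 / 165.9 = 0.05485 h⁻¹
Between IV bolus doses, concentration decays as C = C₀·e^(−kτ), so C_peak/C_trough = e^(kτ).
τ_max = ln(C_peak/C_trough) / k = ln(92.3/19.4) / 0.05485 = 1.560 / 0.05485 = 28.44 h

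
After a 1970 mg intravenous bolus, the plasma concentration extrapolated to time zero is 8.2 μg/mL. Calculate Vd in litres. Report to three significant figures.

240 L

Immediately after an IV bolus, C₀ = Dose / Vd, so Vd = Dose / C₀.
Vd = 1970 / 8.2 = 240.2 L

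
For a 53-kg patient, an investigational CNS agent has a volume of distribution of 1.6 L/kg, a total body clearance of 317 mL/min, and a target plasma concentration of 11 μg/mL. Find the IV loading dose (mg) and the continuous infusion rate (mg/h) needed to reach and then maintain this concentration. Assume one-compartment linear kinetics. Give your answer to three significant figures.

Total Vd = 1.6 × 53 = 84.80 L
Loading: fill Vd to C_target → 84.80 L × 11 mg/L = 932.8 mg
Convert clearance: 317 mL/min × 60 min/h ÷ 1000 mL/L = 19.02 L/h
Maintenance infusion rate = CL × Css = 19.02 × 11 = 209.2 mg/h

(a) 933 mg; (b) 209 mg/h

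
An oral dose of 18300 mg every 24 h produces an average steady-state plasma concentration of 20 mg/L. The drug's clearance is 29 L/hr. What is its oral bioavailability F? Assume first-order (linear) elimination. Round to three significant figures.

0.761

F·D/τ = CL·Css at steady state → F = CL·Css·τ / D.
F = 29 × 20 × 24 / 18300 = 0.761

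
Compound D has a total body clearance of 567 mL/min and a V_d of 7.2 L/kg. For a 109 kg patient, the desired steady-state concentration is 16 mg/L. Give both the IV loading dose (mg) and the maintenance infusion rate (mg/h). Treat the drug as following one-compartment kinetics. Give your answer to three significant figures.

Vd = 7.2 L/kg × 109 kg = 784.8 L
LD = Vd · C_target = 784.8 × 16 = 12560 mg
CL = 567 mL/min × 60/1000 = 34.02 L/h
Infusion rate = 34.02 L/h × 16 mg/L = 544.3 mg/h

(a) 12600 mg; (b) 544 mg/h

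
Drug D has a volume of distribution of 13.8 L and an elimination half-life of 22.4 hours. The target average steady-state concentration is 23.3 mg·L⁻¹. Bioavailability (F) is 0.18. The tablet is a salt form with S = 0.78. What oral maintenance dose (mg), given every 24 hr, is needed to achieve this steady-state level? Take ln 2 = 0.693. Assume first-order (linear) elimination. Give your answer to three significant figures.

1700 mg

CL = ln 2 · Vd / t½ = 0.693 × 13.80 / 22.4 = 0.4269 L/h
D = CL × Css × τ / F / S = 0.4269 × 23.3 × 24 / 0.18 / 0.78 = 1700 mg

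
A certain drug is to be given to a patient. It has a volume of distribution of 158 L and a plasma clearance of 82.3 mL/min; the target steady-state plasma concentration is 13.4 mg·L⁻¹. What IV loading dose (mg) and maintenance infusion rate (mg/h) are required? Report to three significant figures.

(a) 2120 mg; (b) 66.2 mg/h

Loading: fill Vd to C_target → 158.0 L × 13.4 mg/L = 2117 mg
CL = 82.3 mL/min × 60/1000 = 4.938 L/h
Infusion rate = 4.938 L/h × 13.4 mg/L = 66.17 mg/h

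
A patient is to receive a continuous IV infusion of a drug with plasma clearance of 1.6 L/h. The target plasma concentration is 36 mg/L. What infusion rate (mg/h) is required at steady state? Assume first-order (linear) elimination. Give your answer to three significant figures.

57.6 mg/h

R₀ = 1.600 × 36 = 57.60 mg/h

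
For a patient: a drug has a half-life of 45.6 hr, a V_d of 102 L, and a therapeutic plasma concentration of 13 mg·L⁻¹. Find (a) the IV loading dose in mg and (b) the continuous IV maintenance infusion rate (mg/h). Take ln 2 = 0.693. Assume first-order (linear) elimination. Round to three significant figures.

(a) 1330 mg; (b) 20.2 mg/h

LD = Vd × C = 102.0 × 13 = 1326 mg
CL = 0.693 × Vd / t½ = 0.693 × 102.0 / 45.6 = 1.550 L/h
Infusion rate = CL × Css = 1.550 × 13 = 20.15 mg/h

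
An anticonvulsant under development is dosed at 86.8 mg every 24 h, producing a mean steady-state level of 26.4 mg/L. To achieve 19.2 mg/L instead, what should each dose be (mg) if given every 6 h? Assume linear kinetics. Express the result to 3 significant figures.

15.8 mg

For first-order elimination, Css ∝ F·D/(CL·τ); F and CL are unchanged, so Css ∝ D/τ.
D₂ = D₁ × (Css,target / Css,current) × (τ₂/τ₁) = 86.8 × (19.2/26.4) × (6/24) = 15.78 mg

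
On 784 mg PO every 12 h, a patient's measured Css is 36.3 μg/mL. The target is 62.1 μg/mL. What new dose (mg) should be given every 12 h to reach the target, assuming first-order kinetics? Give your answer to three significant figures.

1340 mg

For first-order elimination, Css ∝ F·D/(CL·τ); F and CL are unchanged, so Css ∝ D/τ.
D₂ = D₁ × (Css,target / Css,current) = 784 × 62.1/36.3 = 1341 mg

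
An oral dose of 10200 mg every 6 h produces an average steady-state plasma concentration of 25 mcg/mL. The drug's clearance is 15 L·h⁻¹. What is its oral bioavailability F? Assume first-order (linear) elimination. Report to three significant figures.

0.221

F·D/τ = CL·Css at steady state → F = CL·Css·τ / D.
F = 15 × 25 × 6 / 10200 = 0.221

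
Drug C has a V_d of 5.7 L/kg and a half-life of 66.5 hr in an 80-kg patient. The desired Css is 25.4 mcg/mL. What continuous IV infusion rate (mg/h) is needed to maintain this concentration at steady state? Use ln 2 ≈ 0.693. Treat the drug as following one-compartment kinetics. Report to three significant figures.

Total Vd = 5.7 × 80 = 456.0 L
CL = ln 2 · Vd / t½ = 0.693 × 456.0 / 66.5 = 4.752 L/h
Infusion rate = CL × Css = 4.752 × 25.4 = 120.7 mg/h

121 mg/h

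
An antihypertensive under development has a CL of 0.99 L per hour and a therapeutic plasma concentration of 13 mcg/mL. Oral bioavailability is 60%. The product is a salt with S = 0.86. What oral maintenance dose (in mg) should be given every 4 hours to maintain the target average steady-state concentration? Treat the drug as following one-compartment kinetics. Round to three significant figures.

99.8 mg

D = CL × Css × τ / F / S = 0.9900 × 13 × 4 / 0.6 / 0.86 = 99.77 mg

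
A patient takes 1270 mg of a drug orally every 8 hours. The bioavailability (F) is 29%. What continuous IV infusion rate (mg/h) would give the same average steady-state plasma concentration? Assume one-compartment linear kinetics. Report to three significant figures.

46.0 mg/h

Equivalent systemic input: infusion rate = F·D/τ.
Rate = 0.29 × 1270 / 8 = 46.04 mg/h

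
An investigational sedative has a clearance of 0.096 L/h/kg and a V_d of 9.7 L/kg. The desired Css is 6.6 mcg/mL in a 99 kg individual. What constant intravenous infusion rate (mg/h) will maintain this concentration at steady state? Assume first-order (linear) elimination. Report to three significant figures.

CL = 0.096 L/h/kg × 99 kg = 9.504 L/h
Rate = CL × Css = 9.504 × 6.6 = 62.73 mg/h

62.7 mg/h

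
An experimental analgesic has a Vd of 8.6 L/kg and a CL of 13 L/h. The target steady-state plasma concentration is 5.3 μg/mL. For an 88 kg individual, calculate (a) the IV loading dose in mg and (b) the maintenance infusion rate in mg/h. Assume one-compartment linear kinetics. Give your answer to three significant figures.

(a) 4010 mg; (b) 68.9 mg/h

Total Vd = 8.6 × 88 = 756.8 L
Loading: fill Vd to C_target → 756.8 L × 5.3 mg/L = 4011 mg
Maintenance: replace elimination → rate = CL × Css = 13.00 × 5.3 = 68.90 mg/h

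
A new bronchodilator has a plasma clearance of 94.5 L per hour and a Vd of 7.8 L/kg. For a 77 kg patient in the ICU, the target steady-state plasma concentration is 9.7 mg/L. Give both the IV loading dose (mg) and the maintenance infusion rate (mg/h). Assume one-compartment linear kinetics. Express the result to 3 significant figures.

Total Vd = 7.8 × 77 = 600.6 L
Loading dose = Vd × C = 600.6 × 9.7 = 5826 mg
Infusion rate = 94.50 L/h × 9.7 mg/L = 916.7 mg/h

(a) 5830 mg; (b) 917 mg/h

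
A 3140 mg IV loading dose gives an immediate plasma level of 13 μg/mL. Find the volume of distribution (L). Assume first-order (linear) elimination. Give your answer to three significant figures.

Immediately after an IV bolus, C₀ = Dose / Vd, so Vd = Dose / C₀.
Vd = 3140 / 13 = 241.5 L

242 L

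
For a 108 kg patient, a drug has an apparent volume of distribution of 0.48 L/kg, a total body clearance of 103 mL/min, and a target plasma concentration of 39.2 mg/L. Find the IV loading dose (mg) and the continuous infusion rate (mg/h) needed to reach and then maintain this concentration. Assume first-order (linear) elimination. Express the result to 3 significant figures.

Vd = 0.48 L/kg × 108 kg = 51.84 L
Loading dose = Vd × C = 51.84 × 39.2 = 2032 mg
CL = 103 mL/min × 60/1000 = 6.180 L/h
Maintenance: replace elimination → rate = CL × Css = 6.180 × 39.2 = 242.3 mg/h

(a) 2030 mg; (b) 242 mg/h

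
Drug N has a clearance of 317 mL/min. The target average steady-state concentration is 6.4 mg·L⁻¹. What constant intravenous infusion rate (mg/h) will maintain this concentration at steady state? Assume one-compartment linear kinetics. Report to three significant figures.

122 mg/h

CL = 317 mL/min = 317 × 0.06 = 19.02 L/h
At steady state, infusion rate equals elimination rate: rate in = CL × Css.
Infusion rate = CL · Css = 19.02 L/h × 6.4 mg/L = 121.7 mg/h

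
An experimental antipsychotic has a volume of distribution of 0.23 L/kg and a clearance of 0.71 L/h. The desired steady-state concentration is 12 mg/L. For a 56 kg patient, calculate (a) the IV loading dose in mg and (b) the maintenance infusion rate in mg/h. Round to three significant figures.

Total Vd = 0.23 × 56 = 12.88 L
Loading dose = Vd × C = 12.88 × 12 = 154.6 mg
Maintenance infusion rate = CL × Css = 0.7100 × 12 = 8.520 mg/h

(a) 155 mg; (b) 8.52 mg/h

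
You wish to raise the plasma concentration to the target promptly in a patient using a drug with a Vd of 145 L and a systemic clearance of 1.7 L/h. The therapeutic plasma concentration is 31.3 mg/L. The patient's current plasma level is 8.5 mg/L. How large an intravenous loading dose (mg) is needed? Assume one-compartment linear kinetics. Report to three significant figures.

Concentration deficit ΔC = 31.3 − 8.5 = 22.80 mg/L
LD = Vd × ΔC = 145.0 × 22.80 = 3306 mg

3310 mg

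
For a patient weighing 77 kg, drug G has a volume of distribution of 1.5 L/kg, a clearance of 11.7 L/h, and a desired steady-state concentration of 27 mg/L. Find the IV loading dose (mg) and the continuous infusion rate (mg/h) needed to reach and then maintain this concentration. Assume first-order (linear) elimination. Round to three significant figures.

(a) 3120 mg; (b) 316 mg/h

Vd = 1.5 L/kg × 77 kg = 115.5 L
Loading dose = Vd × C = 115.5 × 27 = 3119 mg
Maintenance: replace elimination → rate = CL × Css = 11.70 × 27 = 315.9 mg/h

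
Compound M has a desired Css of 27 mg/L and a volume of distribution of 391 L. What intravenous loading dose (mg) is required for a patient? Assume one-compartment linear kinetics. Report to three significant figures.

10600 mg

LD = Vd × C = 391.0 × 27.00 = 10560 mg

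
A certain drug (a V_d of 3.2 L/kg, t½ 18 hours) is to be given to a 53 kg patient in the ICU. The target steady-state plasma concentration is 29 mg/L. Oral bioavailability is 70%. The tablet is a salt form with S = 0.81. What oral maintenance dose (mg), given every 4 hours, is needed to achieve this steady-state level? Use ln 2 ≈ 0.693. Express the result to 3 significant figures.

Total Vd = 3.2 × 53 = 169.6 L
CL = 0.693 × Vd / t½ = 0.693 × 169.6 / 18 = 6.530 L/h
D = CL × Css × τ / F / S = 6.530 × 29 × 4 / 0.7 / 0.81 = 1336 mg

1340 mg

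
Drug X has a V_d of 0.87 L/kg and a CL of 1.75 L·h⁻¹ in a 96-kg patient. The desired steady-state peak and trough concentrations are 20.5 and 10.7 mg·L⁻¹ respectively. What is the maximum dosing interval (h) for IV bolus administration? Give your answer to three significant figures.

31.0 h

Vd(total) = 96 kg × 0.87 L/kg = 83.52 L
k = CL / Vd = 1.750 / 83.52 = 0.02095 h⁻¹
Between IV bolus doses, concentration decays as C = C₀·e^(−kτ), so C_peak/C_trough = e^(kτ).
τ_max = ln(C_peak/C_trough) / k = ln(20.5/10.7) / 0.02095 = 0.6502 / 0.02095 = 31.04 h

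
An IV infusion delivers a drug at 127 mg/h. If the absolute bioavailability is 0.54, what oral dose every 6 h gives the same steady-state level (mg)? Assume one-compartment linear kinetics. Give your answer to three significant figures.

1410 mg

To maintain the same Css, the systemic dosing rate must be unchanged: F·D/τ = infusion rate.
D = rate × τ / F = 127 × 6 / 0.54 = 1411 mg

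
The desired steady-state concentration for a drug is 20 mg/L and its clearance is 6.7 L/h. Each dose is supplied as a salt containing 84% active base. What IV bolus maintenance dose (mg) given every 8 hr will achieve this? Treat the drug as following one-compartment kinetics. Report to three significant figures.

1280 mg

D = CL × Css × τ / S = 6.700 × 20 × 8 / 0.84 = 1276 mg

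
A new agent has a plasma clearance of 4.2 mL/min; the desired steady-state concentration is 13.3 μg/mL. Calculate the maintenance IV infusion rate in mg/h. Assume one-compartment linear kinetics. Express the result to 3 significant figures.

3.35 mg/h

Convert clearance: 4.2 mL/min × 60 min/h ÷ 1000 mL/L = 0.2520 L/h
At steady state, infusion rate equals elimination rate: rate in = CL × Css.
Infusion rate = CL · Css = 0.2520 L/h × 13.3 mg/L = 3.352 mg/h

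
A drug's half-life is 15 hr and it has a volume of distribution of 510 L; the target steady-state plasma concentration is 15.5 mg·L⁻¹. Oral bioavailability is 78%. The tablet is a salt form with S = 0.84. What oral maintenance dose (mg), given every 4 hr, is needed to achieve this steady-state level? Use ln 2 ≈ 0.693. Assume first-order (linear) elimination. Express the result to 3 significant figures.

2230 mg

CL = 0.693 × Vd / t½ = 0.693 × 510.0 / 15 = 23.56 L/h
D = CL × Css × τ / F / S = 23.56 × 15.5 × 4 / 0.78 / 0.84 = 2229 mg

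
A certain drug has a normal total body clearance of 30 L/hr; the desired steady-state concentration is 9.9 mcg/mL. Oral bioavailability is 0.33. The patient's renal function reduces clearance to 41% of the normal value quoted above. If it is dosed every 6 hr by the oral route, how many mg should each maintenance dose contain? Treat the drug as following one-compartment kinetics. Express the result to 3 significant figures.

2210 mg

Patient clearance = 0.41 × 30.00 = 12.30 L/h
D = CL × Css × τ / F = 12.30 × 9.9 × 6 / 0.33 = 2214 mg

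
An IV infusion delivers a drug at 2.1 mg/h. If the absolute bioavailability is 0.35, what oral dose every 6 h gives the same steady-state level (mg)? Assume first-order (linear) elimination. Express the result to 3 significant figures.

To maintain the same Css, the systemic dosing rate must be unchanged: F·D/τ = infusion rate.
D = rate × τ / F = 2.1 × 6 / 0.35 = 36.00 mg

36.0 mg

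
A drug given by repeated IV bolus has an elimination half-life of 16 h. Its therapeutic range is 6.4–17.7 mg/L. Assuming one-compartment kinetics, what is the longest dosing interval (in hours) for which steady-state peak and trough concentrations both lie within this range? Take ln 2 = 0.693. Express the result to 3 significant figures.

23.5 h

k = 0.693 / t½ = 0.693 / 16 = 0.04331 h⁻¹
Between IV bolus doses, concentration decays as C = C₀·e^(−kτ), so C_peak/C_trough = e^(kτ).
τ_max = ln(C_peak/C_trough) / k = ln(17.7/6.4) / 0.04331 = 1.017 / 0.04331 = 23.48 h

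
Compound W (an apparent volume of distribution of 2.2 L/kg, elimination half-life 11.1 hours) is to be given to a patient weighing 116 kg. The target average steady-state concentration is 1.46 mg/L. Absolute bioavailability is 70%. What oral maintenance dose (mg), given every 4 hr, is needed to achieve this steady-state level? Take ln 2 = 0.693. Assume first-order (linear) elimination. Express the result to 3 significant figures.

133 mg

Vd(total) = 116 kg × 2.2 L/kg = 255.2 L
CL = ln 2 · Vd / t½ = 0.693 × 255.2 / 11.1 = 15.93 L/h
D = CL × Css × τ / F = 15.93 × 1.46 × 4 / 0.7 = 132.9 mg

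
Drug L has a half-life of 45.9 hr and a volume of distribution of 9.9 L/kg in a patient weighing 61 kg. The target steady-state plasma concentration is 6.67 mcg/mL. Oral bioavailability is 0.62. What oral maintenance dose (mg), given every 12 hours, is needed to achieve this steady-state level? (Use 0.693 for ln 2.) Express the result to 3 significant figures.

1180 mg

Vd = 9.9 L/kg × 61 kg = 603.9 L
k = 0.693/45.9 = 0.01510 h⁻¹, so CL = k·Vd = 0.01510 × 603.9 = 9.119 L/h
D = CL × Css × τ / F = 9.119 × 6.67 × 12 / 0.62 = 1177 mg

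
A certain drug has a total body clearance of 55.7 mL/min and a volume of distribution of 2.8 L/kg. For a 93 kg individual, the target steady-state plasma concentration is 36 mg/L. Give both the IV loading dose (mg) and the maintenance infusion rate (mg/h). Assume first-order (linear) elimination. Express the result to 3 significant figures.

Vd(total) = 93 kg × 2.8 L/kg = 260.4 L
Loading dose = Vd × C = 260.4 × 36 = 9374 mg
CL = 55.7 mL/min = 55.7 × 0.06 = 3.342 L/h
Maintenance: replace elimination → rate = CL × Css = 3.342 × 36 = 120.3 mg/h

(a) 9370 mg; (b) 120 mg/h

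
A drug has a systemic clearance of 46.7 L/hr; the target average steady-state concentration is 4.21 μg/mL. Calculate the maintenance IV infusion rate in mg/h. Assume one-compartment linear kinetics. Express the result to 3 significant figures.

197 mg/h

Rate = CL × Css = 46.70 × 4.21 = 196.6 mg/h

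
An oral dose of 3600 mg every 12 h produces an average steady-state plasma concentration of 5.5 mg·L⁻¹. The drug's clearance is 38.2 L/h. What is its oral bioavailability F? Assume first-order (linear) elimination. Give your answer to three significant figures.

F·D/τ = CL·Css at steady state → F = CL·Css·τ / D.
F = 38.2 × 5.5 × 12 / 3600 = 0.700

0.700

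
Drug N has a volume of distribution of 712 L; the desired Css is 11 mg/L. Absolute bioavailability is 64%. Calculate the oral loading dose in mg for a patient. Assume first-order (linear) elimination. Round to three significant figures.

12200 mg

LD = Vd × C / F = 712.0 × 11.00 / 0.64 = 12240 mg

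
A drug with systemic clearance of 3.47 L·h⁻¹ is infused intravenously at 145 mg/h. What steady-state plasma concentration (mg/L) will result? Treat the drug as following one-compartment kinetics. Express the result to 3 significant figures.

Css = rate / CL = 145 / 3.470 = 41.79 mg/L

41.8 mg/L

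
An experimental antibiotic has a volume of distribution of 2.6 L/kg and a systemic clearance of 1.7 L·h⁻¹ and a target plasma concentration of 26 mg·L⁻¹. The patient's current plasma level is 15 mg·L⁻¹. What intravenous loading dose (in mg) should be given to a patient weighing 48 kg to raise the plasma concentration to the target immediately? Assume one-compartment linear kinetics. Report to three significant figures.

1370 mg

Total Vd = 2.6 × 48 = 124.8 L
The loading dose fills Vd to the target concentration.
Concentration deficit ΔC = 26 − 15 = 11.00 mg/L
LD = Vd × ΔC = 124.8 × 11.00 = 1373 mg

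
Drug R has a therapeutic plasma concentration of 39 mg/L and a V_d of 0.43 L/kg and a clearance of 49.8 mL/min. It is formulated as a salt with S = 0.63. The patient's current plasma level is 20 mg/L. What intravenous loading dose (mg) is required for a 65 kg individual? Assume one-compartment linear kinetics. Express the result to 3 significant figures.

843 mg

Vd = 0.43 L/kg × 65 kg = 27.95 L
Concentration deficit ΔC = 39 − 20 = 19.00 mg/L
LD = Vd × ΔC / S = 27.95 × 19.00 / 0.63 = 842.9 mg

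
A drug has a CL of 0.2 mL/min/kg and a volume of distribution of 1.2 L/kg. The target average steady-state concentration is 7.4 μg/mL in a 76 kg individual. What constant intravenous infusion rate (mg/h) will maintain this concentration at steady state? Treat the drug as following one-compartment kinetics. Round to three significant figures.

CL = 0.2 mL/min/kg × 76 kg = 15.20 mL/min = 15.20 × 60/1000 = 0.9120 L/h
Rate = CL × Css = 0.9120 × 7.4 = 6.749 mg/h

6.75 mg/h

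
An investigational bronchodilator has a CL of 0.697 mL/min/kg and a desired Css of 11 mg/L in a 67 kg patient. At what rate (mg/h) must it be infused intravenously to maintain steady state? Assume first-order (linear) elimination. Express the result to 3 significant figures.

CL = 0.697 mL/min/kg × 67 kg = 46.70 mL/min = 46.70 × 60/1000 = 2.802 L/h
At steady state, infusion rate equals elimination rate: rate in = CL × Css.
Infusion rate = CL · Css = 2.802 L/h × 11 mg/L = 30.82 mg/h

30.8 mg/h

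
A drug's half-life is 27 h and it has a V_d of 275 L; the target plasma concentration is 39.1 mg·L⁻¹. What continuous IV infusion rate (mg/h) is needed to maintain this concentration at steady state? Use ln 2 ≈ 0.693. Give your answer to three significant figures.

276 mg/h

CL = 0.693 × Vd / t½ = 0.693 × 275.0 / 27 = 7.058 L/h
Infusion rate = CL × Css = 7.058 × 39.1 = 276.0 mg/h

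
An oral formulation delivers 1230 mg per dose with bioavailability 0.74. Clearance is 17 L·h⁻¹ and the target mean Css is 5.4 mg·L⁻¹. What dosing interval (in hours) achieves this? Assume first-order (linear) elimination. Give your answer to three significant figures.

9.92 h

F·D/τ = CL·Css → τ = F·D / (CL·Css).
τ = 0.74 × 1230 / (17 × 5.4) = 9.915 h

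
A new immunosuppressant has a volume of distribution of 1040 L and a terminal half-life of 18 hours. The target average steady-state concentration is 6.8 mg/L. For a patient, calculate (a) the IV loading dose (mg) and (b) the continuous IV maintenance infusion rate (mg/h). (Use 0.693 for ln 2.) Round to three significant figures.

(a) 7070 mg; (b) 272 mg/h

LD = Vd × C = 1040 × 6.8 = 7072 mg
CL = 0.693 × Vd / t½ = 0.693 × 1040 / 18 = 40.04 L/h
Infusion rate = CL × Css = 40.04 × 6.8 = 272.3 mg/h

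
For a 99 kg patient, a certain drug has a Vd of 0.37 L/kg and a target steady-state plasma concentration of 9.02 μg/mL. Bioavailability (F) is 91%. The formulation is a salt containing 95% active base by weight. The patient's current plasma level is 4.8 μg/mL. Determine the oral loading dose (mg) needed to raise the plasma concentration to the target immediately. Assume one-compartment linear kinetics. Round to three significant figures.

179 mg

Vd(total) = 99 kg × 0.37 L/kg = 36.63 L
Concentration deficit ΔC = 9.02 − 4.8 = 4.220 mg/L
LD = Vd × ΔC / F / S = 36.63 × 4.220 / 0.91 / 0.95 = 178.8 mg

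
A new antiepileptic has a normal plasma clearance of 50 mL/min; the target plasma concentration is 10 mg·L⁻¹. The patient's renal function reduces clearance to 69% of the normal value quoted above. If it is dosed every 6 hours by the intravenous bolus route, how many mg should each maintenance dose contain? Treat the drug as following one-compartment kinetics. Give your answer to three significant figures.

CL = 50 mL/min × 60/1000 = 3.000 L/h
Patient clearance = 0.69 × 3.000 = 2.070 L/h
D = CL × Css × τ = 2.070 × 10 × 6 = 124.2 mg

124 mg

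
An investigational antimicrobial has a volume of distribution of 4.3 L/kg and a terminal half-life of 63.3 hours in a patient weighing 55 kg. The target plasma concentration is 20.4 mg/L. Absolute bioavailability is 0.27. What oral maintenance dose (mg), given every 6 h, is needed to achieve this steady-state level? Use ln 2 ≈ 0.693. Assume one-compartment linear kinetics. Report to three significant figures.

1170 mg

Total Vd = 4.3 × 55 = 236.5 L
CL = ln 2 · Vd / t½ = 0.693 × 236.5 / 63.3 = 2.589 L/h
D = CL × Css × τ / F = 2.589 × 20.4 × 6 / 0.27 = 1174 mg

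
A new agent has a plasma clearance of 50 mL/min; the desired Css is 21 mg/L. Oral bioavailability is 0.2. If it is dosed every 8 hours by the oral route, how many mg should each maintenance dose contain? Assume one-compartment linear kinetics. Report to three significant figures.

2520 mg

CL = 50 mL/min = 50 × 0.06 = 3.000 L/h
D = CL × Css × τ / F = 3.000 × 21 × 8 / 0.2 = 2520 mg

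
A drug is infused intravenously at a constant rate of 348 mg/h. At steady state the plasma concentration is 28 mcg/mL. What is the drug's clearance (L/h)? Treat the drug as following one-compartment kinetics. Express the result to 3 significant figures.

At steady state, infusion rate = CL × Css, so CL = rate / Css.
CL = 348 / 28 = 12.43 L/h

12.4 L/h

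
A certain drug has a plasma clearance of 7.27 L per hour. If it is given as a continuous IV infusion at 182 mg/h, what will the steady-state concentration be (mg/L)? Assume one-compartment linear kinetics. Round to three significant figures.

Css = rate / CL = 182 / 7.270 = 25.03 mg/L

25.0 mg/L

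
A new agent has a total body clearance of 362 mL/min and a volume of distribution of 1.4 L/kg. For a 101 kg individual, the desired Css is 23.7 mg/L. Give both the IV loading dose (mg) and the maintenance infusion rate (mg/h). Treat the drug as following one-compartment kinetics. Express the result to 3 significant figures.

Total Vd = 1.4 × 101 = 141.4 L
Loading dose = Vd × C = 141.4 × 23.7 = 3351 mg
Convert clearance: 362 mL/min × 60 min/h ÷ 1000 mL/L = 21.72 L/h
Maintenance infusion rate = CL × Css = 21.72 × 23.7 = 514.8 mg/h

(a) 3350 mg; (b) 515 mg/h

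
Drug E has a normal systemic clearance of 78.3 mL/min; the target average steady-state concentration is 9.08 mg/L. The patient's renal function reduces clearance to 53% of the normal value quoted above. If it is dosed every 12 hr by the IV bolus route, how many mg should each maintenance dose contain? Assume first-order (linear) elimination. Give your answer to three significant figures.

CL = 78.3 mL/min = 78.3 × 0.06 = 4.698 L/h
Patient clearance = 0.53 × 4.698 = 2.490 L/h
D = CL × Css × τ = 2.490 × 9.08 × 12 = 271.3 mg

271 mg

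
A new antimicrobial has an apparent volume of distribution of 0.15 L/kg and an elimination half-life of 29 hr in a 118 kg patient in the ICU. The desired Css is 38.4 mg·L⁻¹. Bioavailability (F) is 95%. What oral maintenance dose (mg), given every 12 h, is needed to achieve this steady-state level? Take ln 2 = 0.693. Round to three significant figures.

205 mg

Vd(total) = 118 kg × 0.15 L/kg = 17.70 L
CL = ln 2 · Vd / t½ = 0.693 × 17.70 / 29 = 0.4230 L/h
D = CL × Css × τ / F = 0.4230 × 38.4 × 12 / 0.95 = 205.2 mg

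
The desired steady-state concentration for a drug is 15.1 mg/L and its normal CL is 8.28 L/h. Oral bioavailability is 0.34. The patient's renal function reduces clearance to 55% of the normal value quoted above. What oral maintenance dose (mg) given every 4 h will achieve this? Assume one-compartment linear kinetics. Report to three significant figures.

809 mg

Patient clearance = 0.55 × 8.280 = 4.554 L/h
D = CL × Css × τ / F = 4.554 × 15.1 × 4 / 0.34 = 809.0 mg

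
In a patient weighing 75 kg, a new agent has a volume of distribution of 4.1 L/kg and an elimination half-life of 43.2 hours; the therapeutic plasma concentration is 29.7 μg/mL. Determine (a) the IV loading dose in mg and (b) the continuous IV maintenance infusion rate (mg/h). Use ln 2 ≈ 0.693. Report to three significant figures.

Total Vd = 4.1 × 75 = 307.5 L
LD = Vd × C = 307.5 × 29.7 = 9133 mg
CL = 0.693 × Vd / t½ = 0.693 × 307.5 / 43.2 = 4.933 L/h
Infusion rate = CL × Css = 4.933 × 29.7 = 146.5 mg/h

(a) 9130 mg; (b) 147 mg/h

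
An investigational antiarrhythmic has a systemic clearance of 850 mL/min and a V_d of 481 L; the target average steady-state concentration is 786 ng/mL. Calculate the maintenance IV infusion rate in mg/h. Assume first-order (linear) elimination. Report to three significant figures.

40.1 mg/h

Convert clearance: 850 mL/min × 60 min/h ÷ 1000 mL/L = 51.00 L/h
C = 786 ng/mL = 0.7860 mg/L
At steady state, infusion rate equals elimination rate: rate in = CL × Css.
Infusion rate = CL · Css = 51.00 L/h × 0.786 mg/L = 40.09 mg/h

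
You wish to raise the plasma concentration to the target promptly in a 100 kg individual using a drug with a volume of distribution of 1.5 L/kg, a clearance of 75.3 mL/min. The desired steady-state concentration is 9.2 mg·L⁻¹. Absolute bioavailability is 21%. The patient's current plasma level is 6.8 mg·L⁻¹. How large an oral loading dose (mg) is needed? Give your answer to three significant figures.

1710 mg

Vd(total) = 100 kg × 1.5 L/kg = 150.0 L
Concentration deficit ΔC = 9.2 − 6.8 = 2.400 mg/L
LD = Vd × ΔC / F = 150.0 × 2.400 / 0.21 = 1714 mg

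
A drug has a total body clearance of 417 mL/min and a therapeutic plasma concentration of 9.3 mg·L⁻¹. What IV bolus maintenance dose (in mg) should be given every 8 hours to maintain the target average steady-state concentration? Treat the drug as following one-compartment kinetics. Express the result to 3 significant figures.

1860 mg

CL = 417 mL/min × 60/1000 = 25.02 L/h
At steady state, dose per interval replaces the amount cleared in that interval: D/τ = CL·Css.
D = CL × Css × τ = 25.02 × 9.3 × 8 = 1861 mg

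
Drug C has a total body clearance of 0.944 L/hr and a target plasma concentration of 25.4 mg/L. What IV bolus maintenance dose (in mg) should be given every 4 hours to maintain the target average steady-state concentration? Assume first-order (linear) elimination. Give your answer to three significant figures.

95.9 mg

D = CL × Css × τ = 0.9440 × 25.4 × 4 = 95.91 mg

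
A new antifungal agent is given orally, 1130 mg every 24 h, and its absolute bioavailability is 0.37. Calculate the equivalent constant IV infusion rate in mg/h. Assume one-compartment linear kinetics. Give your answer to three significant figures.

Equivalent systemic input: infusion rate = F·D/τ.
Rate = 0.37 × 1130 / 24 = 17.42 mg/h

17.4 mg/h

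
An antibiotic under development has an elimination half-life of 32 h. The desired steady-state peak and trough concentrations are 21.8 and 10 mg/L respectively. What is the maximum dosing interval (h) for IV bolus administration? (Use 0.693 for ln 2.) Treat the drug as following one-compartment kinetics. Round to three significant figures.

36.0 h

k = 0.693 / t½ = 0.693 / 32 = 0.02166 h⁻¹
Between IV bolus doses, concentration decays as C = C₀·e^(−kτ), so C_peak/C_trough = e^(kτ).
τ_max = ln(C_peak/C_trough) / k = ln(21.8/10) / 0.02166 = 0.7793 / 0.02166 = 35.98 h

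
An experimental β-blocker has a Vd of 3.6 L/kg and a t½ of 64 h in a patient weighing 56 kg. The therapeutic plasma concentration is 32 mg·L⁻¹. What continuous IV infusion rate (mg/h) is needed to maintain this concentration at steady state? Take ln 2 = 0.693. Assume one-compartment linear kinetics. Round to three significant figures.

69.9 mg/h

Total Vd = 3.6 × 56 = 201.6 L
k = 0.693/64 = 0.01083 h⁻¹, so CL = k·Vd = 0.01083 × 201.6 = 2.183 L/h
Infusion rate = CL × Css = 2.183 × 32 = 69.86 mg/h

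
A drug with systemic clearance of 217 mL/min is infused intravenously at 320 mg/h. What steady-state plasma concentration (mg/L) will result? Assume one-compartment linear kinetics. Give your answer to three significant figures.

Convert clearance: 217 mL/min × 60 min/h ÷ 1000 mL/L = 13.02 L/h
Css = rate / CL = 320 / 13.02 = 24.58 mg/L

24.6 mg/L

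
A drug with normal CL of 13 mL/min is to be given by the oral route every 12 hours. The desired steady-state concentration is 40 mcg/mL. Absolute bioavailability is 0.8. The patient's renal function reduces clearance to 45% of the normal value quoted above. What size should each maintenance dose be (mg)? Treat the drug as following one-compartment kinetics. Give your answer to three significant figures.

211 mg

CL = 13 mL/min = 13 × 0.06 = 0.7800 L/h
Patient clearance = 0.45 × 0.7800 = 0.3510 L/h
At steady state, dose per interval replaces the amount cleared in that interval: F·D/τ = CL·Css.
D = CL × Css × τ / F = 0.3510 × 40 × 12 / 0.8 = 210.6 mg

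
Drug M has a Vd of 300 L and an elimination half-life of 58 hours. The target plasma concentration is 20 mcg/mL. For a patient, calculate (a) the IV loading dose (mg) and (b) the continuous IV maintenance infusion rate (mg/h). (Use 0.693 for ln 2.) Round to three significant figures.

LD = Vd × C = 300.0 × 20 = 6000 mg
CL = 0.693 × Vd / t½ = 0.693 × 300.0 / 58 = 3.584 L/h
Infusion rate = CL × Css = 3.584 × 20 = 71.68 mg/h

(a) 6000 mg; (b) 71.7 mg/h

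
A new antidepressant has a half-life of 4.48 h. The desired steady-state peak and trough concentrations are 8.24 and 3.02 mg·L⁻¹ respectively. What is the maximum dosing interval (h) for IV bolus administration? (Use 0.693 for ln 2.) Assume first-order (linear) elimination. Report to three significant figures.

k = 0.693 / t½ = 0.693 / 4.48 = 0.1547 h⁻¹
Between IV bolus doses, concentration decays as C = C₀·e^(−kτ), so C_peak/C_trough = e^(kτ).
τ_max = ln(C_peak/C_trough) / k = ln(8.24/3.02) / 0.1547 = 1.004 / 0.1547 = 6.490 h

6.49 h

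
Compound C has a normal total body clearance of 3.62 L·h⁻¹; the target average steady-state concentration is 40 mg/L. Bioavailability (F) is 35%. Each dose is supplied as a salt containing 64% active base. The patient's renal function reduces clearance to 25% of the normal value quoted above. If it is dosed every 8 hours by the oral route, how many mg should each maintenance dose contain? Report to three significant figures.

1290 mg

Patient clearance = 0.25 × 3.620 = 0.9050 L/h
At steady state, dose per interval replaces the amount cleared in that interval: F·S·D/τ = CL·Css.
D = CL × Css × τ / F / S = 0.9050 × 40 × 8 / 0.35 / 0.64 = 1293 mg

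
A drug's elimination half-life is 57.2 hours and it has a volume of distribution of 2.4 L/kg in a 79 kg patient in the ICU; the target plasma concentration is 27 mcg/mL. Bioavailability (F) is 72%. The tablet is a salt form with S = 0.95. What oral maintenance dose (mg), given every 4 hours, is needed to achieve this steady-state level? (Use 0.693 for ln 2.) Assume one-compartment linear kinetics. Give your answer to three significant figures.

363 mg

Vd = 2.4 L/kg × 79 kg = 189.6 L
CL = ln 2 · Vd / t½ = 0.693 × 189.6 / 57.2 = 2.297 L/h
D = CL × Css × τ / F / S = 2.297 × 27 × 4 / 0.72 / 0.95 = 362.7 mg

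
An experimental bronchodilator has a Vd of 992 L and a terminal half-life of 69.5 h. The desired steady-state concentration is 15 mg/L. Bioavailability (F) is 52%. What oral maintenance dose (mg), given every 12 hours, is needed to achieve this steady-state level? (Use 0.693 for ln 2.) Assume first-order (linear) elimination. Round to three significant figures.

k = 0.693/69.5 = 0.009971 h⁻¹, so CL = k·Vd = 0.009971 × 992.0 = 9.891 L/h
D = CL × Css × τ / F = 9.891 × 15 × 12 / 0.52 = 3424 mg

3420 mg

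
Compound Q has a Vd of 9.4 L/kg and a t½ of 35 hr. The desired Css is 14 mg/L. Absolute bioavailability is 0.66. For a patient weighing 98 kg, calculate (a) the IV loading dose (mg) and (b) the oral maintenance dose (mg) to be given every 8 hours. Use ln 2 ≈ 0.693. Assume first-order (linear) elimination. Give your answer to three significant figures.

(a) 12900 mg; (b) 3100 mg

Vd(total) = 98 kg × 9.4 L/kg = 921.2 L
LD = Vd × C = 921.2 × 14 = 12900 mg
CL = 0.693 × Vd / t½ = 0.693 × 921.2 / 35 = 18.24 L/h
D = CL × Css × τ / F = 18.24 × 14 × 8 / 0.66 = 3095 mg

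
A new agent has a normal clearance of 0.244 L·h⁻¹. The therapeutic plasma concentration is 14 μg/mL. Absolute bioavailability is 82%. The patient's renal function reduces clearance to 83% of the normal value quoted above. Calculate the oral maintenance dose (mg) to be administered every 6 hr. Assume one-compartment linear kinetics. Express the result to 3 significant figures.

20.7 mg

Patient clearance = 0.83 × 0.2440 = 0.2025 L/h
D = CL × Css × τ / F = 0.2025 × 14 × 6 / 0.82 = 20.74 mg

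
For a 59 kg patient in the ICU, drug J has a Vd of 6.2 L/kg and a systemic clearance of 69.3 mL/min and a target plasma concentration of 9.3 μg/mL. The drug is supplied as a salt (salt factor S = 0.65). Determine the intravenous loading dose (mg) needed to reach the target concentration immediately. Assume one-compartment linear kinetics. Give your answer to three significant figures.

5230 mg

Total Vd = 6.2 × 59 = 365.8 L
The loading dose fills Vd to the target concentration; clearance is irrelevant here.
LD = Vd × C / S = 365.8 × 9.300 / 0.65 = 5234 mg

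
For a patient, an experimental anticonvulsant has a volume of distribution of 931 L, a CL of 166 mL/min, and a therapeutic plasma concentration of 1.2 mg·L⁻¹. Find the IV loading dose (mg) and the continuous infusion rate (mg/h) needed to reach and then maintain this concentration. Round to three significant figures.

Loading dose = Vd × C = 931.0 × 1.2 = 1117 mg
CL = 166 mL/min × 60/1000 = 9.960 L/h
Maintenance: replace elimination → rate = CL × Css = 9.960 × 1.2 = 11.95 mg/h

(a) 1120 mg; (b) 12.0 mg/h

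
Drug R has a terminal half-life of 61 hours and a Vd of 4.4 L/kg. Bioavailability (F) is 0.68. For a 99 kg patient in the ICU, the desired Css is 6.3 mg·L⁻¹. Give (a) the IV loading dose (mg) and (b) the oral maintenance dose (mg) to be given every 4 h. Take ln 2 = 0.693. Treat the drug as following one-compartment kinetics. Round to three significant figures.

Vd(total) = 99 kg × 4.4 L/kg = 435.6 L
LD = Vd × C = 435.6 × 6.3 = 2744 mg
CL = 0.693 × Vd / t½ = 0.693 × 435.6 / 61 = 4.949 L/h
D = CL × Css × τ / F = 4.949 × 6.3 × 4 / 0.68 = 183.4 mg

(a) 2740 mg; (b) 183 mg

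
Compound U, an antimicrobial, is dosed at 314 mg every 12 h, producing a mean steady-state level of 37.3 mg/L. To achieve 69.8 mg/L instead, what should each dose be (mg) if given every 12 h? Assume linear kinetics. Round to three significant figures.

588 mg

With linear kinetics, Css is proportional to dose rate (D/τ) at fixed clearance.
D₂ = D₁ × (Css,target / Css,current) = 314 × 69.8/37.3 = 587.6 mg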